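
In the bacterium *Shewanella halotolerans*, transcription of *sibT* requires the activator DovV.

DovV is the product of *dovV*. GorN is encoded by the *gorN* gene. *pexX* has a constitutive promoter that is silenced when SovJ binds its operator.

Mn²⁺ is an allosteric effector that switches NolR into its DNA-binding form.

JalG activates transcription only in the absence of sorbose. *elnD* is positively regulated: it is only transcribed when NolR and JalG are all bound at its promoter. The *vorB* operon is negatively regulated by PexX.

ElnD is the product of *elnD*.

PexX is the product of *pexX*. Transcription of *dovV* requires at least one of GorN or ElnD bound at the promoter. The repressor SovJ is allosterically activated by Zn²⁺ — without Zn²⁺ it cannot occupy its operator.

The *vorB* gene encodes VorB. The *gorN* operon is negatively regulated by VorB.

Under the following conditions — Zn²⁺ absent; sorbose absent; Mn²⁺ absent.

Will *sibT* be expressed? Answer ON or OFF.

Zn²⁺ is absent, so SovJ is inactive.
With no repressor bound, *pexX* is transcribed.
So PexX is produced and active.
With repressor PexX bound, *vorB* is not transcribed.
So VorB is not produced.
With no repressor bound, *gorN* is transcribed.
So GorN is produced and active.
Mn²⁺ is absent, so NolR is inactive.
Sorbose is absent, so JalG is active.
Required activator NolR is absent, so *elnD* is not transcribed.
So ElnD is not produced.
Activator GorN is present, so *dovV* is transcribed.
So DovV is produced and active.
No repressor is bound and DovV is active, so *sibT* is transcribed.

ON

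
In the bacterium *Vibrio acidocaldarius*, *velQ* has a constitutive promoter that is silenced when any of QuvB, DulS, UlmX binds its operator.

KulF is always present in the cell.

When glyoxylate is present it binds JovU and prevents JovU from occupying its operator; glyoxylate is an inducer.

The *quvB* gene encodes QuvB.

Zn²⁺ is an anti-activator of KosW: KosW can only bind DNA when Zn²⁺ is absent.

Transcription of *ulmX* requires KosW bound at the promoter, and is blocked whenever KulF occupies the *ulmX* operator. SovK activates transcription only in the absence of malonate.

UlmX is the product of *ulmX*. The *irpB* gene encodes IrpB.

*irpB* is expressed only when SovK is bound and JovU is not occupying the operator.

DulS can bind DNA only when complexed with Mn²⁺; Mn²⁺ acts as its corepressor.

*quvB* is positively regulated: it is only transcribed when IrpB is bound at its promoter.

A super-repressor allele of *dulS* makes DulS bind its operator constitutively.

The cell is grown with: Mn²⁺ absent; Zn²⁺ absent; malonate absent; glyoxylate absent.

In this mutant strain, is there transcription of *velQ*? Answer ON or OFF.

Malonate is absent, so SovK is active.
Glyoxylate is absent, so JovU is active.
With repressor JovU bound, *irpB* is not transcribed.
So IrpB is not produced.
Required activator IrpB is absent, so *quvB* is not transcribed.
So QuvB is not produced.
DulS is constitutively active in this strain.
KulF is produced constitutively and is active.
Zn²⁺ is absent, so KosW is active.
With repressor KulF bound, *ulmX* is not transcribed.
So UlmX is not produced.
With repressor DulS bound, *velQ* is not transcribed.

OFF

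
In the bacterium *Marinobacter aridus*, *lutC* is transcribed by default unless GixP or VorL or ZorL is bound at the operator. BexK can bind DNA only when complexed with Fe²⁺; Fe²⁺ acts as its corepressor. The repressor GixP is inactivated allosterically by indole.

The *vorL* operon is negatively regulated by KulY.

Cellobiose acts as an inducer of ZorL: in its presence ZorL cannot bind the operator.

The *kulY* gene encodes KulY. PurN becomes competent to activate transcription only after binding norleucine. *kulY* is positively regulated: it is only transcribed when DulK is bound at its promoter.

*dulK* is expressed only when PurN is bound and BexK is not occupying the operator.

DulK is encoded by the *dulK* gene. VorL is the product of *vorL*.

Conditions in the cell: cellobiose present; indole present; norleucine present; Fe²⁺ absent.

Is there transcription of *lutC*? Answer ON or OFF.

Indole is present, so GixP is inactive.
Norleucine is present, so PurN is active.
Fe²⁺ is absent, so BexK is inactive.
No repressor is bound and PurN is active, so *dulK* is transcribed.
So DulK is produced and active.
No repressor is bound and DulK is active, so *kulY* is transcribed.
So KulY is produced and active.
With repressor KulY bound, *vorL* is not transcribed.
So VorL is not produced.
Cellobiose is present, so ZorL is inactive.
With no repressor bound, *lutC* is transcribed.

ON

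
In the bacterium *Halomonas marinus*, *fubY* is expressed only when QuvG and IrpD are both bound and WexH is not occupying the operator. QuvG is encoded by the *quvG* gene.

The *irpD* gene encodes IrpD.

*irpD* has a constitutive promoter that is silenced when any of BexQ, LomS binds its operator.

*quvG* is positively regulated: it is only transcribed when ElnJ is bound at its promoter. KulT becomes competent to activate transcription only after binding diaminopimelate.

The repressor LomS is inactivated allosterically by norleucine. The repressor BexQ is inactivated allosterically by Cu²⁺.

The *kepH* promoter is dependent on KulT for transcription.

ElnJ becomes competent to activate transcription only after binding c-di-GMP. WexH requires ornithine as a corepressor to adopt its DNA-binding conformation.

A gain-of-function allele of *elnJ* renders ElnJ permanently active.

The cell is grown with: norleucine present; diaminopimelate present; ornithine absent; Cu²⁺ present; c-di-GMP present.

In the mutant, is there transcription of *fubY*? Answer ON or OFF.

Ornithine is absent, so WexH is inactive.
ElnJ is constitutively active in this strain.
No repressor is bound and ElnJ is active, so *quvG* is transcribed.
So QuvG is produced and active.
Cu²⁺ is present, so BexQ is inactive.
Norleucine is present, so LomS is inactive.
With no repressor bound, *irpD* is transcribed.
So IrpD is produced and active.
No repressor is bound and QuvG and IrpD are active, so *fubY* is transcribed.

ON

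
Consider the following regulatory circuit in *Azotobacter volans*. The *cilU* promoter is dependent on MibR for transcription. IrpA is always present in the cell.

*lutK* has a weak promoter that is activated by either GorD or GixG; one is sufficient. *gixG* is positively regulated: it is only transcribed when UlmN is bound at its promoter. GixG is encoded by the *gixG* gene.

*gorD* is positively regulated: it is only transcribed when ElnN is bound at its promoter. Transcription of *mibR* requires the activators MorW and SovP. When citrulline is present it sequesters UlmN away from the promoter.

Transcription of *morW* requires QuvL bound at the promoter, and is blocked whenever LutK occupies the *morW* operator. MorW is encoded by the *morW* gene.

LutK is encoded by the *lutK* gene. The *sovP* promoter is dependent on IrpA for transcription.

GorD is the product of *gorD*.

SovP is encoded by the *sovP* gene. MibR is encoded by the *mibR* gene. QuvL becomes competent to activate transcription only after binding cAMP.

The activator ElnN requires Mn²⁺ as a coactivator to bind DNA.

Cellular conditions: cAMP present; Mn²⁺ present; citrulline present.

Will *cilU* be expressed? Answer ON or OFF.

OFF

Mn²⁺ is present, so ElnN is active.
No repressor is bound and ElnN is active, so *gorD* is transcribed.
So GorD is produced and active.
Citrulline is present, so UlmN is inactive.
Required activator UlmN is absent, so *gixG* is not transcribed.
So GixG is not produced.
Activator GorD is present, so *lutK* is transcribed.
So LutK is produced and active.
cAMP is present, so QuvL is active.
With repressor LutK bound, *morW* is not transcribed.
So MorW is not produced.
IrpA is produced constitutively and is active.
No repressor is bound and IrpA is active, so *sovP* is transcribed.
So SovP is produced and active.
Required activator MorW is absent, so *mibR* is not transcribed.
So MibR is not produced.
Required activator MibR is absent, so *cilU* is not transcribed.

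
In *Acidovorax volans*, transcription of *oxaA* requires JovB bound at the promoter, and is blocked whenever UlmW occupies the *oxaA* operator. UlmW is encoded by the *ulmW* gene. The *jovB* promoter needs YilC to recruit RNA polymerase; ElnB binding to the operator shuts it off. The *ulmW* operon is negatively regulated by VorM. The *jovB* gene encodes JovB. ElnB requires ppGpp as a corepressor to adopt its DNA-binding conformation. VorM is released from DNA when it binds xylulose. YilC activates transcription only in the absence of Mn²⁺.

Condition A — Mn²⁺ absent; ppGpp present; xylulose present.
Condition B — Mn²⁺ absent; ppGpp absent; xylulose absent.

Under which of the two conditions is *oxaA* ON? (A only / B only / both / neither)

B only

Condition A:
Mn²⁺ is absent, so YilC is active.
ppGpp is present, so ElnB is active.
With repressor ElnB bound, *jovB* is not transcribed.
So JovB is not produced.
Xylulose is present, so VorM is inactive.
With no repressor bound, *ulmW* is transcribed.
So UlmW is produced and active.
With repressor UlmW bound, *oxaA* is not transcribed.
→ *oxaA* is OFF in A.
Condition B:
Mn²⁺ is absent, so YilC is active.
ppGpp is absent, so ElnB is inactive.
No repressor is bound and YilC is active, so *jovB* is transcribed.
So JovB is produced and active.
Xylulose is absent, so VorM is active.
With repressor VorM bound, *ulmW* is not transcribed.
So UlmW is not produced.
No repressor is bound and JovB is active, so *oxaA* is transcribed.
→ *oxaA* is ON in B.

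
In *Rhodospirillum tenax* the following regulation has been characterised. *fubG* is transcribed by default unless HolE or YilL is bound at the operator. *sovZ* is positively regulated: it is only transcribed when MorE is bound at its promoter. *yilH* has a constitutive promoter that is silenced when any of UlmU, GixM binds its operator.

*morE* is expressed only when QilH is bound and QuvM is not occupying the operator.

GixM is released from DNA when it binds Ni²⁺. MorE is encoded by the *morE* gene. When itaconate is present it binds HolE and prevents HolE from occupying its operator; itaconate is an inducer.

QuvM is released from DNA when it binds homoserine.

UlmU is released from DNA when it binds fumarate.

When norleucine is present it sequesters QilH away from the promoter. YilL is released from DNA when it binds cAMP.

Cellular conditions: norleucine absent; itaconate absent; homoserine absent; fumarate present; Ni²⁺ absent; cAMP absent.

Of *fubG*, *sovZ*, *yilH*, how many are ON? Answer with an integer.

Itaconate is absent, so HolE is active.
cAMP is absent, so YilL is active.
With repressor HolE bound, *fubG* is not transcribed.
→ *fubG* is OFF.
Homoserine is absent, so QuvM is active.
Norleucine is absent, so QilH is active.
With repressor QuvM bound, *morE* is not transcribed.
So MorE is not produced.
Required activator MorE is absent, so *sovZ* is not transcribed.
→ *sovZ* is OFF.
Fumarate is present, so UlmU is inactive.
Ni²⁺ is absent, so GixM is active.
With repressor GixM bound, *yilH* is not transcribed.
→ *yilH* is OFF.
0 of the 3 genes are transcribed.

0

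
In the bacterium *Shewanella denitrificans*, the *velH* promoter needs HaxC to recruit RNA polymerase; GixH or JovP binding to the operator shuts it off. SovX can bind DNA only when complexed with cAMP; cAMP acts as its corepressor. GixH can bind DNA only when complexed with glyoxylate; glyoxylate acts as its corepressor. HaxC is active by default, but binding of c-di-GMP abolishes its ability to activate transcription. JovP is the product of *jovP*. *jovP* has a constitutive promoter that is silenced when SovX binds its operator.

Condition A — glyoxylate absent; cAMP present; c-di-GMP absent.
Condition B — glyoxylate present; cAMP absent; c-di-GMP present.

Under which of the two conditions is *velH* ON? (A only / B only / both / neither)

A only

Condition A:
Glyoxylate is absent, so GixH is inactive.
cAMP is present, so SovX is active.
With repressor SovX bound, *jovP* is not transcribed.
So JovP is not produced.
c-di-GMP is absent, so HaxC is active.
No repressor is bound and HaxC is active, so *velH* is transcribed.
→ *velH* is ON in A.
Condition B:
Glyoxylate is present, so GixH is active.
cAMP is absent, so SovX is inactive.
With no repressor bound, *jovP* is transcribed.
So JovP is produced and active.
c-di-GMP is present, so HaxC is inactive.
With repressor GixH bound, *velH* is not transcribed.
→ *velH* is OFF in B.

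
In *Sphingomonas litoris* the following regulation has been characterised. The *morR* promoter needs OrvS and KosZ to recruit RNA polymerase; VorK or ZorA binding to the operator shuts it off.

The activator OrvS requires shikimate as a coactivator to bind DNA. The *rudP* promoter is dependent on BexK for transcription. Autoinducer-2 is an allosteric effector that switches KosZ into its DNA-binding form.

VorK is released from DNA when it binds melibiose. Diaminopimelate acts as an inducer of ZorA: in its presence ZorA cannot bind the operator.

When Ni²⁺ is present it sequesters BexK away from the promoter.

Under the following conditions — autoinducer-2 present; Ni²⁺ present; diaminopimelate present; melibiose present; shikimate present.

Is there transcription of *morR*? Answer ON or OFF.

Melibiose is present, so VorK is inactive.
Diaminopimelate is present, so ZorA is inactive.
Shikimate is present, so OrvS is active.
Autoinducer-2 is present, so KosZ is active.
No repressor is bound and OrvS and KosZ are active, so *morR* is transcribed.

ON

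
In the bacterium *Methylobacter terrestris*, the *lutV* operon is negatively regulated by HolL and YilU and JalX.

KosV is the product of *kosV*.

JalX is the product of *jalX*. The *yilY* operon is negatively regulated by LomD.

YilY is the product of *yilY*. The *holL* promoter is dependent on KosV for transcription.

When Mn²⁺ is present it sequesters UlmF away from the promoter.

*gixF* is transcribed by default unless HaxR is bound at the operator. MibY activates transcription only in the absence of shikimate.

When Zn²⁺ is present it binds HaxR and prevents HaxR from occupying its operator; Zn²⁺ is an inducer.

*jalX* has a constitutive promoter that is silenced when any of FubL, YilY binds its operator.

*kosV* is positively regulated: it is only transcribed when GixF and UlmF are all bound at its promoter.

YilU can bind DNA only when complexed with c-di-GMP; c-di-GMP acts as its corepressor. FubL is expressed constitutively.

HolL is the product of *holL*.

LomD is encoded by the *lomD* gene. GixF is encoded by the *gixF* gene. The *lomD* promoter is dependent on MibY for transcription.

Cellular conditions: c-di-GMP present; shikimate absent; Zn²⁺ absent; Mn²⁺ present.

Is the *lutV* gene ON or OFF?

Zn²⁺ is absent, so HaxR is active.
With repressor HaxR bound, *gixF* is not transcribed.
So GixF is not produced.
Mn²⁺ is present, so UlmF is inactive.
Required activator GixF is absent, so *kosV* is not transcribed.
So KosV is not produced.
Required activator KosV is absent, so *holL* is not transcribed.
So HolL is not produced.
c-di-GMP is present, so YilU is active.
FubL is produced constitutively and is active.
Shikimate is absent, so MibY is active.
No repressor is bound and MibY is active, so *lomD* is transcribed.
So LomD is produced and active.
With repressor LomD bound, *yilY* is not transcribed.
So YilY is not produced.
With repressor FubL bound, *jalX* is not transcribed.
So JalX is not produced.
With repressor YilU bound, *lutV* is not transcribed.

OFF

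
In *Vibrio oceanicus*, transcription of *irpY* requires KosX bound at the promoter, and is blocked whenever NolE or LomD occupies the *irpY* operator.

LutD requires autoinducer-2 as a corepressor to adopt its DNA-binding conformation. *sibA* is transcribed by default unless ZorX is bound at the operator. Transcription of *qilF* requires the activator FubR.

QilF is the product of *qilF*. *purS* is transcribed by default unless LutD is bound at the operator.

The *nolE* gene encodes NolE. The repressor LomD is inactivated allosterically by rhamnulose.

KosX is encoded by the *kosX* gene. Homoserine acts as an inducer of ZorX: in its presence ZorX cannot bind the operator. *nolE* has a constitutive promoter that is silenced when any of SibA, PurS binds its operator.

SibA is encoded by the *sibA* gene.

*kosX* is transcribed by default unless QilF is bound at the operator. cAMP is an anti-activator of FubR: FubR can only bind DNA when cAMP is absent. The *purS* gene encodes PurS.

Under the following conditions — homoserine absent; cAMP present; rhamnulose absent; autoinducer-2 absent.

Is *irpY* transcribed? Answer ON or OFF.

OFF

cAMP is present, so FubR is inactive.
Required activator FubR is absent, so *qilF* is not transcribed.
So QilF is not produced.
With no repressor bound, *kosX* is transcribed.
So KosX is produced and active.
Homoserine is absent, so ZorX is active.
With repressor ZorX bound, *sibA* is not transcribed.
So SibA is not produced.
Autoinducer-2 is absent, so LutD is inactive.
With no repressor bound, *purS* is transcribed.
So PurS is produced and active.
With repressor PurS bound, *nolE* is not transcribed.
So NolE is not produced.
Rhamnulose is absent, so LomD is active.
With repressor LomD bound, *irpY* is not transcribed.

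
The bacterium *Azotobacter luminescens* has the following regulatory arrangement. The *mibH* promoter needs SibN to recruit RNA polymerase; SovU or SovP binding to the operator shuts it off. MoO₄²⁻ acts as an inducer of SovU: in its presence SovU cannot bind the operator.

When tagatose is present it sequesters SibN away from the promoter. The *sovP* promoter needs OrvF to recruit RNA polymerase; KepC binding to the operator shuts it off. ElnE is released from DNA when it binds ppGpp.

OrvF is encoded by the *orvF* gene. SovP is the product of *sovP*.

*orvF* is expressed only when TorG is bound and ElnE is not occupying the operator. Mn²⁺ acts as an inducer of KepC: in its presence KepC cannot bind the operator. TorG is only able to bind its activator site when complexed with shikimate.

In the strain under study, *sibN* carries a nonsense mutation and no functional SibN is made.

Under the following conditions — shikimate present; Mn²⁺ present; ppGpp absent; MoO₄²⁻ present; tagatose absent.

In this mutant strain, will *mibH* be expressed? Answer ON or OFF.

SibN is non-functional in this strain, so it has no effect.
MoO₄²⁻ is present, so SovU is inactive.
Mn²⁺ is present, so KepC is inactive.
ppGpp is absent, so ElnE is active.
Shikimate is present, so TorG is active.
With repressor ElnE bound, *orvF* is not transcribed.
So OrvF is not produced.
Required activator OrvF is absent, so *sovP* is not transcribed.
So SovP is not produced.
Required activator SibN is absent, so *mibH* is not transcribed.

OFF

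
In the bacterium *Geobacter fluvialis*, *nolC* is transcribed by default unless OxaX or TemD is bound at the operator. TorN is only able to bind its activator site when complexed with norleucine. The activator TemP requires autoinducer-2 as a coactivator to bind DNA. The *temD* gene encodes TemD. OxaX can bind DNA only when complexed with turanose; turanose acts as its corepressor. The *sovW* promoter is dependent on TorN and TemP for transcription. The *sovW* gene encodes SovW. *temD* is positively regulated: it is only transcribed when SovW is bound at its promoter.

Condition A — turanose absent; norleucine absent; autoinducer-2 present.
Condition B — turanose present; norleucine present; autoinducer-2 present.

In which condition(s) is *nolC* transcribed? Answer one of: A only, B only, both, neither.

A only

Condition A:
Turanose is absent, so OxaX is inactive.
Norleucine is absent, so TorN is inactive.
Autoinducer-2 is present, so TemP is active.
Required activator TorN is absent, so *sovW* is not transcribed.
So SovW is not produced.
Required activator SovW is absent, so *temD* is not transcribed.
So TemD is not produced.
With no repressor bound, *nolC* is transcribed.
→ *nolC* is ON in A.
Condition B:
Turanose is present, so OxaX is active.
Norleucine is present, so TorN is active.
Autoinducer-2 is present, so TemP is active.
No repressor is bound and TorN and TemP are active, so *sovW* is transcribed.
So SovW is produced and active.
No repressor is bound and SovW is active, so *temD* is transcribed.
So TemD is produced and active.
With repressor OxaX bound, *nolC* is not transcribed.
→ *nolC* is OFF in B.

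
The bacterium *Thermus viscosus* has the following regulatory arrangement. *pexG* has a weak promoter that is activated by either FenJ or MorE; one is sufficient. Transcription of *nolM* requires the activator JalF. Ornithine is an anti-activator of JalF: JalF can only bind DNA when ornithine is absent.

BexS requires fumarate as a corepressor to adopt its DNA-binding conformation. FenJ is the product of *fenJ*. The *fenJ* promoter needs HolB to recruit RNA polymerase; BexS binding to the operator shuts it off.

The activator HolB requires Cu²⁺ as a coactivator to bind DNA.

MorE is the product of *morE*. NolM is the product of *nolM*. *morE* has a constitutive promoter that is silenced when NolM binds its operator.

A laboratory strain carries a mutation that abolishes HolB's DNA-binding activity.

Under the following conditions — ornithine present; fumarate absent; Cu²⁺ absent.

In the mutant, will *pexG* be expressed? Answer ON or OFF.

Fumarate is absent, so BexS is inactive.
HolB is non-functional in this strain, so it has no effect.
Required activator HolB is absent, so *fenJ* is not transcribed.
So FenJ is not produced.
Ornithine is present, so JalF is inactive.
Required activator JalF is absent, so *nolM* is not transcribed.
So NolM is not produced.
With no repressor bound, *morE* is transcribed.
So MorE is produced and active.
Activator MorE is present, so *pexG* is transcribed.

ON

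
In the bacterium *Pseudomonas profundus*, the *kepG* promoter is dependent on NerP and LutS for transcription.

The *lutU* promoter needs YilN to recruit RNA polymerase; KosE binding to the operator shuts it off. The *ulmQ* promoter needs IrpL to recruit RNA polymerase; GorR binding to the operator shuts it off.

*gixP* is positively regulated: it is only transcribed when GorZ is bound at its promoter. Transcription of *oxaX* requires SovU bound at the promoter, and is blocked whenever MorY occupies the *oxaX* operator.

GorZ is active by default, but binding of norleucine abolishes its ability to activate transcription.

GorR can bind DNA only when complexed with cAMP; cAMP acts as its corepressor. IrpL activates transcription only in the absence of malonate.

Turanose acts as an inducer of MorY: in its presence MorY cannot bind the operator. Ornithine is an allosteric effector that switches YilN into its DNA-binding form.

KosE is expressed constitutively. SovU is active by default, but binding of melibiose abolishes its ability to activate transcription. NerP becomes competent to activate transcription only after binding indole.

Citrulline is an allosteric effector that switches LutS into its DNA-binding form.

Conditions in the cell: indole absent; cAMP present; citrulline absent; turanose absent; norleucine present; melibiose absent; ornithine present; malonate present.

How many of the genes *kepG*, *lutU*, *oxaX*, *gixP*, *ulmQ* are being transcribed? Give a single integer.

Indole is absent, so NerP is inactive.
Citrulline is absent, so LutS is inactive.
Required activator NerP is absent, so *kepG* is not transcribed.
→ *kepG* is OFF.
KosE is produced constitutively and is active.
Ornithine is present, so YilN is active.
With repressor KosE bound, *lutU* is not transcribed.
→ *lutU* is OFF.
Melibiose is absent, so SovU is active.
Turanose is absent, so MorY is active.
With repressor MorY bound, *oxaX* is not transcribed.
→ *oxaX* is OFF.
Norleucine is present, so GorZ is inactive.
Required activator GorZ is absent, so *gixP* is not transcribed.
→ *gixP* is OFF.
Malonate is present, so IrpL is inactive.
cAMP is present, so GorR is active.
With repressor GorR bound, *ulmQ* is not transcribed.
→ *ulmQ* is OFF.
0 of the 5 genes are transcribed.

0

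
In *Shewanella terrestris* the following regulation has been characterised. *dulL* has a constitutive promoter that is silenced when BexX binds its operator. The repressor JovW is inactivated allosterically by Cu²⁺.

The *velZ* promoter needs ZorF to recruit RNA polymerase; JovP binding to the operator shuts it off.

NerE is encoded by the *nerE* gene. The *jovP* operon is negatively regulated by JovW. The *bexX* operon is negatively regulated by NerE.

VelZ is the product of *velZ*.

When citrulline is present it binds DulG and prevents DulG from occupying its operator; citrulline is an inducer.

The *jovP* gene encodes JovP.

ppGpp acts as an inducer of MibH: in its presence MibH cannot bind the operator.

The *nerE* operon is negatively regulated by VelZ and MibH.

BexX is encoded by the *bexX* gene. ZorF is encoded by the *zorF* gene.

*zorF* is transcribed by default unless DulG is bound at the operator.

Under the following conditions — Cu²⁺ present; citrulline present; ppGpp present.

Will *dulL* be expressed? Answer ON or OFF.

ON

Cu²⁺ is present, so JovW is inactive.
With no repressor bound, *jovP* is transcribed.
So JovP is produced and active.
Citrulline is present, so DulG is inactive.
With no repressor bound, *zorF* is transcribed.
So ZorF is produced and active.
With repressor JovP bound, *velZ* is not transcribed.
So VelZ is not produced.
ppGpp is present, so MibH is inactive.
With no repressor bound, *nerE* is transcribed.
So NerE is produced and active.
With repressor NerE bound, *bexX* is not transcribed.
So BexX is not produced.
With no repressor bound, *dulL* is transcribed.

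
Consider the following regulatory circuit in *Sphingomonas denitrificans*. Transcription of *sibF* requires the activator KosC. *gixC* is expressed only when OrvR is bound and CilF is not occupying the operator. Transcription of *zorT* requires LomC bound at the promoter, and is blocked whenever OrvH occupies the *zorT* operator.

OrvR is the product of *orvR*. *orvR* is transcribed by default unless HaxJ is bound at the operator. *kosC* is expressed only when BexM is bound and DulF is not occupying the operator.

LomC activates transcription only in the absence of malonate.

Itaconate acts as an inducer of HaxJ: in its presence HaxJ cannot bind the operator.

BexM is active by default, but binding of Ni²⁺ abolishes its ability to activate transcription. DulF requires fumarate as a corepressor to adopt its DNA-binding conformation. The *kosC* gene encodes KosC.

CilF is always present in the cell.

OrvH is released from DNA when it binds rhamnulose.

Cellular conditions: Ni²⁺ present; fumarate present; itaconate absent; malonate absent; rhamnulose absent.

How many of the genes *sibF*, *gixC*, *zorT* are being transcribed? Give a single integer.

Fumarate is present, so DulF is active.
Ni²⁺ is present, so BexM is inactive.
With repressor DulF bound, *kosC* is not transcribed.
So KosC is not produced.
Required activator KosC is absent, so *sibF* is not transcribed.
→ *sibF* is OFF.
CilF is produced constitutively and is active.
Itaconate is absent, so HaxJ is active.
With repressor HaxJ bound, *orvR* is not transcribed.
So OrvR is not produced.
With repressor CilF bound, *gixC* is not transcribed.
→ *gixC* is OFF.
Rhamnulose is absent, so OrvH is active.
Malonate is absent, so LomC is active.
With repressor OrvH bound, *zorT* is not transcribed.
→ *zorT* is OFF.
0 of the 3 genes are transcribed.

0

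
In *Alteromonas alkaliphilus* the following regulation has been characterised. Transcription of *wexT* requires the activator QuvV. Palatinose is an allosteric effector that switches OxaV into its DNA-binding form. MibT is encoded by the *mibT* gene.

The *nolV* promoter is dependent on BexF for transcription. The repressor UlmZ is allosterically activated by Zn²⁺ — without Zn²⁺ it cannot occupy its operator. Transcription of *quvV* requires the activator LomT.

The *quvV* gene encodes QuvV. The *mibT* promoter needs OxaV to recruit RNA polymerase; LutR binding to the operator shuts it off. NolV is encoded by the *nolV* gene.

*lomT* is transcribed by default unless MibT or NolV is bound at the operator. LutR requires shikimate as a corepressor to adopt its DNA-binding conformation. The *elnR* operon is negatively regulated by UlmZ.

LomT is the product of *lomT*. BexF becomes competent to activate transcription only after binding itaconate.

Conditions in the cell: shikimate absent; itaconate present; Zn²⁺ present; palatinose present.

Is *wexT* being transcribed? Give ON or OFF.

OFF

Shikimate is absent, so LutR is inactive.
Palatinose is present, so OxaV is active.
No repressor is bound and OxaV is active, so *mibT* is transcribed.
So MibT is produced and active.
Itaconate is present, so BexF is active.
No repressor is bound and BexF is active, so *nolV* is transcribed.
So NolV is produced and active.
With repressor MibT bound, *lomT* is not transcribed.
So LomT is not produced.
Required activator LomT is absent, so *quvV* is not transcribed.
So QuvV is not produced.
Required activator QuvV is absent, so *wexT* is not transcribed.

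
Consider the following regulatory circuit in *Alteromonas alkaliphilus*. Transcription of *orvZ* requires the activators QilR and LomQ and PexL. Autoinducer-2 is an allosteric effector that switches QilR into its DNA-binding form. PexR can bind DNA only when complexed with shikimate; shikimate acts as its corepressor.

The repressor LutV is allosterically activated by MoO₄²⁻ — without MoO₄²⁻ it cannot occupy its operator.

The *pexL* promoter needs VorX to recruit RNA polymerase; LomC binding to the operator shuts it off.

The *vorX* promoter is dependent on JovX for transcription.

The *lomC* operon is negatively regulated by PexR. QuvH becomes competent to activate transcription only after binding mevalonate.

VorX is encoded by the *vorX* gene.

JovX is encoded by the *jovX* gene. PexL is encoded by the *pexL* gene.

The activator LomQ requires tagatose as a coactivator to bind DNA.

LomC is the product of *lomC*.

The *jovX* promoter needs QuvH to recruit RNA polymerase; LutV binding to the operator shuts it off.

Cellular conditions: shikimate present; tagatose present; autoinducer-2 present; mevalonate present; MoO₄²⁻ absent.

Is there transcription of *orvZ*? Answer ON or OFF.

Autoinducer-2 is present, so QilR is active.
Tagatose is present, so LomQ is active.
Shikimate is present, so PexR is active.
With repressor PexR bound, *lomC* is not transcribed.
So LomC is not produced.
Mevalonate is present, so QuvH is active.
MoO₄²⁻ is absent, so LutV is inactive.
No repressor is bound and QuvH is active, so *jovX* is transcribed.
So JovX is produced and active.
No repressor is bound and JovX is active, so *vorX* is transcribed.
So VorX is produced and active.
No repressor is bound and VorX is active, so *pexL* is transcribed.
So PexL is produced and active.
No repressor is bound and QilR and LomQ and PexL are active, so *orvZ* is transcribed.

ON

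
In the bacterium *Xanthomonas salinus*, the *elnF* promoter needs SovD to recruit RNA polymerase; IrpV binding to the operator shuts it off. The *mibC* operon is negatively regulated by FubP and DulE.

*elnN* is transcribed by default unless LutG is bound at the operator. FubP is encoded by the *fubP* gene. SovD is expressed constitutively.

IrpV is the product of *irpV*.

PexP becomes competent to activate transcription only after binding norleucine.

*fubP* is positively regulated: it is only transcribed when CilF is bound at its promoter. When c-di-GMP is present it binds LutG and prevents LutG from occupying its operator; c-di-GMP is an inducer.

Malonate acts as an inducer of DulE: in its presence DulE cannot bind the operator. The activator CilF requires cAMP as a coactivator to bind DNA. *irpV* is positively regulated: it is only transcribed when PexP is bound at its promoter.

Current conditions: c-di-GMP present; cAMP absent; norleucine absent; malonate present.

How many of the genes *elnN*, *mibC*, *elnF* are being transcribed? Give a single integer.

c-di-GMP is present, so LutG is inactive.
With no repressor bound, *elnN* is transcribed.
→ *elnN* is ON.
cAMP is absent, so CilF is inactive.
Required activator CilF is absent, so *fubP* is not transcribed.
So FubP is not produced.
Malonate is present, so DulE is inactive.
With no repressor bound, *mibC* is transcribed.
→ *mibC* is ON.
SovD is produced constitutively and is active.
Norleucine is absent, so PexP is inactive.
Required activator PexP is absent, so *irpV* is not transcribed.
So IrpV is not produced.
No repressor is bound and SovD is active, so *elnF* is transcribed.
→ *elnF* is ON.
3 of the 3 genes are transcribed.

3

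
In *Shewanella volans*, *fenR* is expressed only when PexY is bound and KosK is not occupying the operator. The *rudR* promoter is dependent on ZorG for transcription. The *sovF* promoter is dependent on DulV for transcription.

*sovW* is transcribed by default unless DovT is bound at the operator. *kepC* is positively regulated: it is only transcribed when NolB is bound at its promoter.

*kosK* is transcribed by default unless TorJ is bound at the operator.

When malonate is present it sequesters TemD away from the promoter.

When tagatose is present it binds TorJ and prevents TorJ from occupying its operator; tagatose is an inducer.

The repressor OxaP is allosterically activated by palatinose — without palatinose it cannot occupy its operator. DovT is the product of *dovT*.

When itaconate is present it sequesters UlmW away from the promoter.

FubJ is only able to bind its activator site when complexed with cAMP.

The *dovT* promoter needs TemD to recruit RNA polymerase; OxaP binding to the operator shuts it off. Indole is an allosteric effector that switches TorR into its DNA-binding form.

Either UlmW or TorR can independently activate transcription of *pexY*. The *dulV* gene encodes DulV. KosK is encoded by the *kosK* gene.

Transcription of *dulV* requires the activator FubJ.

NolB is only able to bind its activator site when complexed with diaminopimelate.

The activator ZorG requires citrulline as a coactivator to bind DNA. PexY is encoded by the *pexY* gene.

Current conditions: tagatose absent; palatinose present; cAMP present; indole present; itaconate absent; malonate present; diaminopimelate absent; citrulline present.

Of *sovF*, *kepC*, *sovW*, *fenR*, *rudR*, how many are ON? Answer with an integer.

cAMP is present, so FubJ is active.
No repressor is bound and FubJ is active, so *dulV* is transcribed.
So DulV is produced and active.
No repressor is bound and DulV is active, so *sovF* is transcribed.
→ *sovF* is ON.
Diaminopimelate is absent, so NolB is inactive.
Required activator NolB is absent, so *kepC* is not transcribed.
→ *kepC* is OFF.
Palatinose is present, so OxaP is active.
Malonate is present, so TemD is inactive.
With repressor OxaP bound, *dovT* is not transcribed.
So DovT is not produced.
With no repressor bound, *sovW* is transcribed.
→ *sovW* is ON.
Tagatose is absent, so TorJ is active.
With repressor TorJ bound, *kosK* is not transcribed.
So KosK is not produced.
Itaconate is absent, so UlmW is active.
Indole is present, so TorR is active.
Activator UlmW is present, so *pexY* is transcribed.
So PexY is produced and active.
No repressor is bound and PexY is active, so *fenR* is transcribed.
→ *fenR* is ON.
Citrulline is present, so ZorG is active.
No repressor is bound and ZorG is active, so *rudR* is transcribed.
→ *rudR* is ON.
4 of the 5 genes are transcribed.

4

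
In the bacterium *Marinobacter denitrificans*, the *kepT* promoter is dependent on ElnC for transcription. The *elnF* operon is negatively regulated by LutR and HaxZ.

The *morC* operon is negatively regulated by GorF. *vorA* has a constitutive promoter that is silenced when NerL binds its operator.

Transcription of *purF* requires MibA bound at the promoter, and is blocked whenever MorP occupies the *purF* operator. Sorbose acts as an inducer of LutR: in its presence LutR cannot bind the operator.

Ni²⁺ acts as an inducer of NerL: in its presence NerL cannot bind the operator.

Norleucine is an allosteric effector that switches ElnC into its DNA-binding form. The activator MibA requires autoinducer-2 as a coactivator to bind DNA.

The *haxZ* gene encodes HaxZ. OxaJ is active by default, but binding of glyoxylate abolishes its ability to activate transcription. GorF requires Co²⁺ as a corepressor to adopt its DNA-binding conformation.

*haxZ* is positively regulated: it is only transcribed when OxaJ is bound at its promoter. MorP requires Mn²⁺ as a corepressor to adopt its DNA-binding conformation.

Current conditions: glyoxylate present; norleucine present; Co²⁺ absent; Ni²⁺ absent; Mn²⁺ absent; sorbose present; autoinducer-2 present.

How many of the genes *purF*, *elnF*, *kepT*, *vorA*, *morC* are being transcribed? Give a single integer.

4

Mn²⁺ is absent, so MorP is inactive.
Autoinducer-2 is present, so MibA is active.
No repressor is bound and MibA is active, so *purF* is transcribed.
→ *purF* is ON.
Sorbose is present, so LutR is inactive.
Glyoxylate is present, so OxaJ is inactive.
Required activator OxaJ is absent, so *haxZ* is not transcribed.
So HaxZ is not produced.
With no repressor bound, *elnF* is transcribed.
→ *elnF* is ON.
Norleucine is present, so ElnC is active.
No repressor is bound and ElnC is active, so *kepT* is transcribed.
→ *kepT* is ON.
Ni²⁺ is absent, so NerL is active.
With repressor NerL bound, *vorA* is not transcribed.
→ *vorA* is OFF.
Co²⁺ is absent, so GorF is inactive.
With no repressor bound, *morC* is transcribed.
→ *morC* is ON.
4 of the 5 genes are transcribed.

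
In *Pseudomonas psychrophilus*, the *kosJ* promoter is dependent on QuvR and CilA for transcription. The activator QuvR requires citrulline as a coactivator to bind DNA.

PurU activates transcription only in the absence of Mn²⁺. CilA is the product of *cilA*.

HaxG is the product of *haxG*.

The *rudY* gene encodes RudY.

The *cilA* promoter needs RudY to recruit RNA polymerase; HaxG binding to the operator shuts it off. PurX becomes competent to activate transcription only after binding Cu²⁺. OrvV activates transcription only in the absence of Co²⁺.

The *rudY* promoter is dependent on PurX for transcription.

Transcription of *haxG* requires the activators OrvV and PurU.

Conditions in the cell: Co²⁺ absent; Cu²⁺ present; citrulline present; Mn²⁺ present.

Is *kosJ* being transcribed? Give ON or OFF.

ON

Citrulline is present, so QuvR is active.
Co²⁺ is absent, so OrvV is active.
Mn²⁺ is present, so PurU is inactive.
Required activator PurU is absent, so *haxG* is not transcribed.
So HaxG is not produced.
Cu²⁺ is present, so PurX is active.
No repressor is bound and PurX is active, so *rudY* is transcribed.
So RudY is produced and active.
No repressor is bound and RudY is active, so *cilA* is transcribed.
So CilA is produced and active.
No repressor is bound and QuvR and CilA are active, so *kosJ* is transcribed.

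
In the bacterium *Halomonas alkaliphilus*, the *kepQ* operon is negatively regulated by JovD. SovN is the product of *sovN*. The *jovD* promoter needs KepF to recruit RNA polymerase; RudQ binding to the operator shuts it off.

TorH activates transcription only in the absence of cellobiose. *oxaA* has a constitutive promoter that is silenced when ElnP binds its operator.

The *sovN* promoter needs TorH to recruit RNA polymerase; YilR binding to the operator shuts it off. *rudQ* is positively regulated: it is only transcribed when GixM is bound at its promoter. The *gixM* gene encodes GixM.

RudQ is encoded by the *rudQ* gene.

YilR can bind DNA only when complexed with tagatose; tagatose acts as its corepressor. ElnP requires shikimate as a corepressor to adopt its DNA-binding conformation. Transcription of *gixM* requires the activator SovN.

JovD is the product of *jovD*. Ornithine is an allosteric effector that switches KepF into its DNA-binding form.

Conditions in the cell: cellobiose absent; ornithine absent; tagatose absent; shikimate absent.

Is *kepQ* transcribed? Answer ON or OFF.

ON

Tagatose is absent, so YilR is inactive.
Cellobiose is absent, so TorH is active.
No repressor is bound and TorH is active, so *sovN* is transcribed.
So SovN is produced and active.
No repressor is bound and SovN is active, so *gixM* is transcribed.
So GixM is produced and active.
No repressor is bound and GixM is active, so *rudQ* is transcribed.
So RudQ is produced and active.
Ornithine is absent, so KepF is inactive.
With repressor RudQ bound, *jovD* is not transcribed.
So JovD is not produced.
With no repressor bound, *kepQ* is transcribed.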